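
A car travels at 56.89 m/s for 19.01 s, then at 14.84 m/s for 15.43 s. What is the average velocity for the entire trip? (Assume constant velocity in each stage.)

d₁ = v₁t₁ = 56.89 × 19.01 = 1081.4789 m
d₂ = v₂t₂ = 14.84 × 15.43 = 228.9812 m
d_total = 1310.4601 m, t_total = 34.44 s
v_avg = d_total/t_total = 1310.4601/34.44 = 38.05 m/s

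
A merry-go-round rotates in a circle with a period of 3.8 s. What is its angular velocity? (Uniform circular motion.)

ω = 2π/T = 2π/3.8 = 1.6535 rad/s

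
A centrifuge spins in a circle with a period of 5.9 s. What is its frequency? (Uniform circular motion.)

f = 1/T = 1/5.9 = 0.1695 Hz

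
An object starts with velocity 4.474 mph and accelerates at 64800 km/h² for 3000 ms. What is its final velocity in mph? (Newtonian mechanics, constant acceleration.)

v₀ = 4.474 mph × 0.44704 = 2.00006 m/s
a = 64800 km/h² × 7.716049382716049e-05 = 5.0 m/s²
t = 3000 ms × 0.001 = 3.0 s
v = v₀ + a × t = 2.00006 + 5.0 × 3.0 = 17.0001 m/s
v = 17.0001 m/s / 0.44704 = 38.03 mph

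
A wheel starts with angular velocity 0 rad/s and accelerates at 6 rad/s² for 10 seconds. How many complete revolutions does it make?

θ = ω₀t + ½αt² = 0×10 + ½×6×10² = 300.0 rad
Total revolutions = θ/(2π) = 300.0/(2π) = 47.75
Complete revolutions = ⌊47.75⌋ = 47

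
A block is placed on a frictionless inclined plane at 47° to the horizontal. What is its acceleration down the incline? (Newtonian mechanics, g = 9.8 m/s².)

a = g sin(θ) = 9.8 × sin(47°) = 9.8 × 0.7314 = 7.17 m/s²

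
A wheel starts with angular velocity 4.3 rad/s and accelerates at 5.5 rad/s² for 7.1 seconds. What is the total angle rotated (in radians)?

θ = ω₀t + ½αt² = 4.3×7.1 + ½×5.5×7.1² = 169.16 rad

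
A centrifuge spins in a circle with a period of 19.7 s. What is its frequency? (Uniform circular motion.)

f = 1/T = 1/19.7 = 0.0508 Hz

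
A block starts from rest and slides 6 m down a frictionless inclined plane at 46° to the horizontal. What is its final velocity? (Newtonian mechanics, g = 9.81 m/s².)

a = g sin(θ) = 9.81 × sin(46°) = 7.0567 m/s²
v = √(2ad) = √(2 × 7.0567 × 6) = 9.2 m/s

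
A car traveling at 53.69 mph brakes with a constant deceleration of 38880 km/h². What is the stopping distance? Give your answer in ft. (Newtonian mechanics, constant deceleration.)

v₀ = 53.69 mph × 0.44704 = 24.0016 m/s
a = 38880 km/h² × 7.716049382716049e-05 = 3.0 m/s²
d = v₀² / (2a) = 24.0016² / (2 × 3.0) = 576.077 / 6.0 = 96.0128 m
d = 96.0128 m / 0.3048 = 315.0 ft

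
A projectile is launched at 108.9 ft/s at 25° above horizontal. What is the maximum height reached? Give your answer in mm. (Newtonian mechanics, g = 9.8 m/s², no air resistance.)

v₀ = 108.9 ft/s × 0.3048 = 33.1927 m/s
H = v₀² × sin²(θ) / (2g) = 33.1927² × sin(25°)² / (2 × 9.8) = 1101.76 × 0.178606 / 19.6 = 10.0398 m
H = 10.0398 m / 0.001 = 10040 mm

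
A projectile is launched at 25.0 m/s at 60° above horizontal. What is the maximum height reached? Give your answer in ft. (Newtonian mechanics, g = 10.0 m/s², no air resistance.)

H = v₀² × sin²(θ) / (2g) = 25.0² × sin(60°)² / (2 × 10.0) = 625.0 × 0.75 / 20.0 = 23.4375 m
H = 23.4375 m / 0.3048 = 76.89 ft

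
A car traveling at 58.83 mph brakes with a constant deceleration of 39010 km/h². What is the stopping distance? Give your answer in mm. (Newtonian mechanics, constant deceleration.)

v₀ = 58.83 mph × 0.44704 = 26.2994 m/s
a = 39010 km/h² × 7.716049382716049e-05 = 3.01003 m/s²
d = v₀² / (2a) = 26.2994² / (2 × 3.01003) = 691.658 / 6.02006 = 114.892 m
d = 114.892 m / 0.001 = 114900 mm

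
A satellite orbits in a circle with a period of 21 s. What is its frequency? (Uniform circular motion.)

f = 1/T = 1/21 = 0.0476 Hz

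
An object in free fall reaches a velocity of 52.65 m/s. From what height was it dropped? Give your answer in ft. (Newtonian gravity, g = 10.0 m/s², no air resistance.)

h = v² / (2g) = 52.65² / (2 × 10.0) = 138.601 m
h = 138.601 m / 0.3048 = 454.7 ft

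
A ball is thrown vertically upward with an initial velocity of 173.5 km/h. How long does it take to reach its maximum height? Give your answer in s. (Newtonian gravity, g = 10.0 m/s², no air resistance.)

v₀ = 173.5 km/h × 0.2777777777777778 = 48.1944 m/s
t_up = v₀ / g = 48.1944 / 10.0 = 4.819 s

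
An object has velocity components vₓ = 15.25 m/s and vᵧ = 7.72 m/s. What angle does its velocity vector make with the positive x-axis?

θ = arctan(vᵧ/vₓ) = arctan(7.72/15.25) = 26.85°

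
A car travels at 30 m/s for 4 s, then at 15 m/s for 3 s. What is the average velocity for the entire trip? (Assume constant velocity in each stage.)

d₁ = v₁t₁ = 30 × 4 = 120 m
d₂ = v₂t₂ = 15 × 3 = 45 m
d_total = 165 m, t_total = 7 s
v_avg = d_total/t_total = 165/7 = 23.57 m/s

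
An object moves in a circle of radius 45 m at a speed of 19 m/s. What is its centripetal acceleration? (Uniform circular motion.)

a_c = v²/r = 19²/45 = 361/45 = 8.02 m/s²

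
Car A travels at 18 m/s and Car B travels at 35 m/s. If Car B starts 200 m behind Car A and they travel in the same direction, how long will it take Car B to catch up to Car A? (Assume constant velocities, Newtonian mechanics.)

Relative speed: v_rel = 35 - 18 = 17 m/s
Time to catch: t = d₀/v_rel = 200/17 = 11.76 s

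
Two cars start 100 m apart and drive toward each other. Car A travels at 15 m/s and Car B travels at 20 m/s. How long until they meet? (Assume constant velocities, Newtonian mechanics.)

Combined speed: v_combined = 15 + 20 = 35 m/s
Time to meet: t = d/v_combined = 100/35 = 2.86 s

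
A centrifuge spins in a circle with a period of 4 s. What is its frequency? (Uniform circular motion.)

f = 1/T = 1/4 = 0.25 Hz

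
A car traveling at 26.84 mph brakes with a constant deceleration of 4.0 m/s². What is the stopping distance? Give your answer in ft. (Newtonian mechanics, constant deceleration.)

v₀ = 26.84 mph × 0.44704 = 11.9986 m/s
d = v₀² / (2a) = 11.9986² / (2 × 4.0) = 143.966 / 8.0 = 17.9958 m
d = 17.9958 m / 0.3048 = 59.04 ft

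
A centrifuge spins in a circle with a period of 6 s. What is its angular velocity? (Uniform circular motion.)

ω = 2π/T = 2π/6 = 1.0472 rad/s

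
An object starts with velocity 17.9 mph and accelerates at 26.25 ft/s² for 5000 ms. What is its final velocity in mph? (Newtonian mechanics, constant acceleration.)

v₀ = 17.9 mph × 0.44704 = 8.00202 m/s
a = 26.25 ft/s² × 0.3048 = 8.001 m/s²
t = 5000 ms × 0.001 = 5.0 s
v = v₀ + a × t = 8.00202 + 8.001 × 5.0 = 48.007 m/s
v = 48.007 m/s / 0.44704 = 107.4 mph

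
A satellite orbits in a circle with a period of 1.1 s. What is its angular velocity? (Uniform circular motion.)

ω = 2π/T = 2π/1.1 = 5.712 rad/s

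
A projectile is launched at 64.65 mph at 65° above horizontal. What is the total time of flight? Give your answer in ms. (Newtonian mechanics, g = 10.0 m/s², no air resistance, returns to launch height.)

v₀ = 64.65 mph × 0.44704 = 28.9011 m/s
T = 2 × v₀ × sin(θ) / g = 2 × 28.9011 × sin(65°) / 10.0 = 2 × 28.9011 × 0.906308 / 10.0 = 5.23866 s
T = 5.23866 s / 0.001 = 5239 ms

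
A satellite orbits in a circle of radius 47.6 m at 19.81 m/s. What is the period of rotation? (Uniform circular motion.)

T = 2πr/v = 2π×47.6/19.81 = 15.1 s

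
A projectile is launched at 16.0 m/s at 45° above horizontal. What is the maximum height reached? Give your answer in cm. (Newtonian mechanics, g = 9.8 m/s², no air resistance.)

H = v₀² × sin²(θ) / (2g) = 16.0² × sin(45°)² / (2 × 9.8) = 256.0 × 0.5 / 19.6 = 6.53061 m
H = 6.53061 m / 0.01 = 653.1 cm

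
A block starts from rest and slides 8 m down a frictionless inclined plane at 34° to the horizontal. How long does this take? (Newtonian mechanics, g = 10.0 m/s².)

a = g sin(θ) = 10.0 × sin(34°) = 5.5919 m/s²
t = √(2d/a) = √(2 × 8 / 5.5919) = 1.69 s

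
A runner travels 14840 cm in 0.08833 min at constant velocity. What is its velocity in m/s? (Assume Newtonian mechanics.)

d = 14840 cm × 0.01 = 148.4 m
t = 0.08833 min × 60.0 = 5.2998 s
v = d / t = 148.4 / 5.2998 = 28.0 m/s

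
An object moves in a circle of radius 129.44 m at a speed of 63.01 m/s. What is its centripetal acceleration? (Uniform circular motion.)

a_c = v²/r = 63.01²/129.44 = 3970.2601/129.44 = 30.67 m/s²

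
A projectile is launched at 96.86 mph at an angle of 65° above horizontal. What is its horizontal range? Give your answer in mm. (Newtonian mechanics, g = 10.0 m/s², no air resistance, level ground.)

v₀ = 96.86 mph × 0.44704 = 43.3003 m/s
R = v₀² × sin(2θ) / g = 43.3003² × sin(2 × 65°) / 10.0 = 1874.92 × 0.766044 / 10.0 = 143.627 m
R = 143.627 m / 0.001 = 143600 mm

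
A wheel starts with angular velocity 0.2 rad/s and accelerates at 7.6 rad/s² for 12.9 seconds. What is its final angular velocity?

ω = ω₀ + αt = 0.2 + 7.6 × 12.9 = 98.24 rad/s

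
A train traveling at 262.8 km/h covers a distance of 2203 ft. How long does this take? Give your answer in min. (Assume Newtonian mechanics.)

d = 2203 ft × 0.3048 = 671.474 m
v = 262.8 km/h × 0.2777777777777778 = 73.0 m/s
t = d / v = 671.474 / 73.0 = 9.19827 s
t = 9.19827 s / 60.0 = 0.1533 min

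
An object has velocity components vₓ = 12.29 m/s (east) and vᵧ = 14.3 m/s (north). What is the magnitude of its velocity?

|v| = √(vₓ² + vᵧ²) = √(12.29² + 14.3²) = √(355.5341) = 18.86 m/s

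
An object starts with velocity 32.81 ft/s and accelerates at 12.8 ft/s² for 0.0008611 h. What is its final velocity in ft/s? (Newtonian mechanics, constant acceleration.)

v₀ = 32.81 ft/s × 0.3048 = 10.0005 m/s
a = 12.8 ft/s² × 0.3048 = 3.90144 m/s²
t = 0.0008611 h × 3600.0 = 3.09996 s
v = v₀ + a × t = 10.0005 + 3.90144 × 3.09996 = 22.0948 m/s
v = 22.0948 m/s / 0.3048 = 72.49 ft/s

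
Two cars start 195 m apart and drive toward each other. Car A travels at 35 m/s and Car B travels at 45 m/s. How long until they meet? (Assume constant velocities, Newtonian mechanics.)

Combined speed: v_combined = 35 + 45 = 80 m/s
Time to meet: t = d/v_combined = 195/80 = 2.44 s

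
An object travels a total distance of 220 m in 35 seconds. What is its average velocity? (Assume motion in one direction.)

v_avg = Δd / Δt = 220 / 35 = 6.29 m/s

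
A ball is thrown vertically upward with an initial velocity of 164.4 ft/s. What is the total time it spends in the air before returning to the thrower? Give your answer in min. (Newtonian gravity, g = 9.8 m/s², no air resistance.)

v₀ = 164.4 ft/s × 0.3048 = 50.1091 m/s
t_total = 2 × v₀ / g = 2 × 50.1091 / 9.8 = 10.2263 s
t_total = 10.2263 s / 60.0 = 0.1704 min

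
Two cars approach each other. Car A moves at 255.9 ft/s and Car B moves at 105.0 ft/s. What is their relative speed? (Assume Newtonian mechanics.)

v_rel = v_A + v_B = 255.9 + 105.0 = 360.9 ft/s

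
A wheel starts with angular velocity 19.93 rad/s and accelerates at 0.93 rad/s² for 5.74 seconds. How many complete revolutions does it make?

θ = ω₀t + ½αt² = 19.93×5.74 + ½×0.93×5.74² = 129.718834 rad
Total revolutions = θ/(2π) = 129.718834/(2π) = 20.65
Complete revolutions = ⌊20.65⌋ = 20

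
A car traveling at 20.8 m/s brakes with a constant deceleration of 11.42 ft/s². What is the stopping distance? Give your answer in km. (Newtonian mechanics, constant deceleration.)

a = 11.42 ft/s² × 0.3048 = 3.48082 m/s²
d = v₀² / (2a) = 20.8² / (2 × 3.48082) = 432.64 / 6.96164 = 62.1463 m
d = 62.1463 m / 1000.0 = 0.06215 km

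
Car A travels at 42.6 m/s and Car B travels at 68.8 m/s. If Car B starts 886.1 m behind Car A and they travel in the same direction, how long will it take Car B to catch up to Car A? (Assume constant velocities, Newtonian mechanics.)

Relative speed: v_rel = 68.8 - 42.6 = 26.2 m/s
Time to catch: t = d₀/v_rel = 886.1/26.2 = 33.82 s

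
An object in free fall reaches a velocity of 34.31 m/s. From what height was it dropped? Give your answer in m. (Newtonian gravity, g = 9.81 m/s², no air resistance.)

h = v² / (2g) = 34.31² / (2 × 9.81) = 60.0 m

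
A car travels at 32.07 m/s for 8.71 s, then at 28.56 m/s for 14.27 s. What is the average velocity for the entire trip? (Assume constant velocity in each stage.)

d₁ = v₁t₁ = 32.07 × 8.71 = 279.3297 m
d₂ = v₂t₂ = 28.56 × 14.27 = 407.5512 m
d_total = 686.8809 m, t_total = 22.98 s
v_avg = d_total/t_total = 686.8809/22.98 = 29.89 m/s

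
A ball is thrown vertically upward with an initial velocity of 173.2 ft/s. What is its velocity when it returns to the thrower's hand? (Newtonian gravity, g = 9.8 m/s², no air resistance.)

By conservation of energy (no air resistance), the ball returns to the throw height with the same speed as launch, but directed downward.
|v_ground| = v₀ = 173.2 ft/s
v_ground = 173.2 ft/s (downward)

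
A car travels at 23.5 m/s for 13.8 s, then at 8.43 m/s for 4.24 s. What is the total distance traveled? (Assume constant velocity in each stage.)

d₁ = v₁t₁ = 23.5 × 13.8 = 324.3 m
d₂ = v₂t₂ = 8.43 × 4.24 = 35.7432 m
d_total = 324.3 + 35.7432 = 360.04 m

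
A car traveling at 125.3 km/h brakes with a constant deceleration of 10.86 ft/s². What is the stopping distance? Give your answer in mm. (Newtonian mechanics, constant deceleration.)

v₀ = 125.3 km/h × 0.2777777777777778 = 34.8056 m/s
a = 10.86 ft/s² × 0.3048 = 3.31013 m/s²
d = v₀² / (2a) = 34.8056² / (2 × 3.31013) = 1211.43 / 6.62026 = 182.988 m
d = 182.988 m / 0.001 = 183000 mm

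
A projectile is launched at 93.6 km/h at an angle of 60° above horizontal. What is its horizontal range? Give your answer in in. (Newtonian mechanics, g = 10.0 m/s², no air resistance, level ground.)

v₀ = 93.6 km/h × 0.2777777777777778 = 26.0 m/s
R = v₀² × sin(2θ) / g = 26.0² × sin(2 × 60°) / 10.0 = 676.0 × 0.866025 / 10.0 = 58.5433 m
R = 58.5433 m / 0.0254 = 2305 in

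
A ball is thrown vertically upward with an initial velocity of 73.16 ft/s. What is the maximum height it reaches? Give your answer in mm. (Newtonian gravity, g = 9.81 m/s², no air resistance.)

v₀ = 73.16 ft/s × 0.3048 = 22.2992 m/s
h_max = v₀² / (2g) = 22.2992² / (2 × 9.81) = 497.254 / 19.62 = 25.3442 m
h_max = 25.3442 m / 0.001 = 25340 mm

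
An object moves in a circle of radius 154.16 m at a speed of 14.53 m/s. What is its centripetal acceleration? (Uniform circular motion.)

a_c = v²/r = 14.53²/154.16 = 211.1209/154.16 = 1.37 m/s²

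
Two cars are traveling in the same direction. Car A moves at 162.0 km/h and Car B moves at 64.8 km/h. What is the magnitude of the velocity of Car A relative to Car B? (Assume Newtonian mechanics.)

v_rel = |v_A - v_B| = |162.0 - 64.8| = 97.2 km/h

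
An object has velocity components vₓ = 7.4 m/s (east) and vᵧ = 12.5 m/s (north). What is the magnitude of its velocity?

|v| = √(vₓ² + vᵧ²) = √(7.4² + 12.5²) = √(211.01) = 14.53 m/s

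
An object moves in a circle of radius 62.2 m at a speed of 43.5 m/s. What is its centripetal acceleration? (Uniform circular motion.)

a_c = v²/r = 43.5²/62.2 = 1892.25/62.2 = 30.42 m/s²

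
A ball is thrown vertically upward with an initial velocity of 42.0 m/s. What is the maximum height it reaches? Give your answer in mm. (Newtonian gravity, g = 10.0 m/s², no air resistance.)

h_max = v₀² / (2g) = 42.0² / (2 × 10.0) = 1764.0 / 20.0 = 88.2 m
h_max = 88.2 m / 0.001 = 88200 mm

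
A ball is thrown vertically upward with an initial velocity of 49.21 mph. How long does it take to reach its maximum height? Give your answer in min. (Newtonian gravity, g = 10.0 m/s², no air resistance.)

v₀ = 49.21 mph × 0.44704 = 21.9988 m/s
t_up = v₀ / g = 21.9988 / 10.0 = 2.19988 s
t_up = 2.19988 s / 60.0 = 0.03666 min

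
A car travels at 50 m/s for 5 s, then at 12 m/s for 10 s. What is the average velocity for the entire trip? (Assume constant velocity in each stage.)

d₁ = v₁t₁ = 50 × 5 = 250 m
d₂ = v₂t₂ = 12 × 10 = 120 m
d_total = 370 m, t_total = 15 s
v_avg = d_total/t_total = 370/15 = 24.67 m/s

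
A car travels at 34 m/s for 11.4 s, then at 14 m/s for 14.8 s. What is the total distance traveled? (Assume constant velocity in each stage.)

d₁ = v₁t₁ = 34 × 11.4 = 387.6 m
d₂ = v₂t₂ = 14 × 14.8 = 207.2 m
d_total = 387.6 + 207.2 = 594.8 m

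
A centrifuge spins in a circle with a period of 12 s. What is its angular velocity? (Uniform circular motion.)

ω = 2π/T = 2π/12 = 0.5236 rad/s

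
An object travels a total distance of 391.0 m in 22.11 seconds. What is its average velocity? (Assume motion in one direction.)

v_avg = Δd / Δt = 391.0 / 22.11 = 17.68 m/s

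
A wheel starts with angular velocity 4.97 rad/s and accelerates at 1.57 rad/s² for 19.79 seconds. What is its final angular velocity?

ω = ω₀ + αt = 4.97 + 1.57 × 19.79 = 36.04 rad/s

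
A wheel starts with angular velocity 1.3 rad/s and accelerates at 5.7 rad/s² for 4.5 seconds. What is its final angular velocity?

ω = ω₀ + αt = 1.3 + 5.7 × 4.5 = 26.95 rad/s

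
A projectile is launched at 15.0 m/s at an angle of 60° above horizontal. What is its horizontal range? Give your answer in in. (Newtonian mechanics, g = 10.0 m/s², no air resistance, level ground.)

R = v₀² × sin(2θ) / g = 15.0² × sin(2 × 60°) / 10.0 = 225.0 × 0.866025 / 10.0 = 19.4856 m
R = 19.4856 m / 0.0254 = 767.1 in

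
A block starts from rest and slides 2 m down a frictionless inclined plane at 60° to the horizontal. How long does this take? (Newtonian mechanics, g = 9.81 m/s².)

a = g sin(θ) = 9.81 × sin(60°) = 8.4957 m/s²
t = √(2d/a) = √(2 × 2 / 8.4957) = 0.69 s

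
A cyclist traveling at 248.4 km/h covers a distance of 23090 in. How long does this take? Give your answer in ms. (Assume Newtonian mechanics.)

d = 23090 in × 0.0254 = 586.486 m
v = 248.4 km/h × 0.2777777777777778 = 69.0 m/s
t = d / v = 586.486 / 69.0 = 8.4998 s
t = 8.4998 s / 0.001 = 8500 ms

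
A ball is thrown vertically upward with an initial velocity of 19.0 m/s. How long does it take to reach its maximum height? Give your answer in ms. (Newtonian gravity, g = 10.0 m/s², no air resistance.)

t_up = v₀ / g = 19.0 / 10.0 = 1.9 s
t_up = 1.9 s / 0.001 = 1900 ms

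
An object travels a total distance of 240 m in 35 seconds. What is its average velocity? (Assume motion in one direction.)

v_avg = Δd / Δt = 240 / 35 = 6.86 m/s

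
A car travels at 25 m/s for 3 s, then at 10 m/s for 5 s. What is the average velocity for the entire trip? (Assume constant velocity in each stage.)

d₁ = v₁t₁ = 25 × 3 = 75 m
d₂ = v₂t₂ = 10 × 5 = 50 m
d_total = 125 m, t_total = 8 s
v_avg = d_total/t_total = 125/8 = 15.62 m/s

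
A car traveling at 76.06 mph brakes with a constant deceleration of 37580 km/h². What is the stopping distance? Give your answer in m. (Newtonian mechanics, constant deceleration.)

v₀ = 76.06 mph × 0.44704 = 34.0019 m/s
a = 37580 km/h² × 7.716049382716049e-05 = 2.89969 m/s²
d = v₀² / (2a) = 34.0019² / (2 × 2.89969) = 1156.13 / 5.79938 = 199.4 m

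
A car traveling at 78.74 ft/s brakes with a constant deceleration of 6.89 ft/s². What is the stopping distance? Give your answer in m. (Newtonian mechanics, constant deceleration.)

v₀ = 78.74 ft/s × 0.3048 = 24.0 m/s
a = 6.89 ft/s² × 0.3048 = 2.10007 m/s²
d = v₀² / (2a) = 24.0² / (2 × 2.10007) = 576.0 / 4.20014 = 137.1 m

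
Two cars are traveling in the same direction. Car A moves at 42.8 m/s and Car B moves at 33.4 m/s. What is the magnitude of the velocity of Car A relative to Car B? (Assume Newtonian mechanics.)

v_rel = |v_A - v_B| = |42.8 - 33.4| = 9.4 m/s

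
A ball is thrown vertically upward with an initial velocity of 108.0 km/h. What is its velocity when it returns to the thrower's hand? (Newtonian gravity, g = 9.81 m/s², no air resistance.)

By conservation of energy (no air resistance), the ball returns to the throw height with the same speed as launch, but directed downward.
|v_ground| = v₀ = 108.0 km/h
v_ground = 108.0 km/h (downward)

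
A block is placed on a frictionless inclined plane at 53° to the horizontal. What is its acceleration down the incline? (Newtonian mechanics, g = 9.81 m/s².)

a = g sin(θ) = 9.81 × sin(53°) = 9.81 × 0.7986 = 7.83 m/s²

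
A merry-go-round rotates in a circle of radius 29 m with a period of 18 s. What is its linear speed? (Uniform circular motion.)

v = 2πr/T = 2π×29/18 = 10.12 m/s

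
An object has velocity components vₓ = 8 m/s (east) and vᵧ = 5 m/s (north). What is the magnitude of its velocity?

|v| = √(vₓ² + vᵧ²) = √(8² + 5²) = √(89) = 9.43 m/s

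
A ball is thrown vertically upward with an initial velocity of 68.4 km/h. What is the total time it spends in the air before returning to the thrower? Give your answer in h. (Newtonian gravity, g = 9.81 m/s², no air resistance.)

v₀ = 68.4 km/h × 0.2777777777777778 = 19.0 m/s
t_total = 2 × v₀ / g = 2 × 19.0 / 9.81 = 3.8736 s
t_total = 3.8736 s / 3600.0 = 0.001076 h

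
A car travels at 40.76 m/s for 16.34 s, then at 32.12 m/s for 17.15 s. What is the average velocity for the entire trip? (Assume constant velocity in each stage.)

d₁ = v₁t₁ = 40.76 × 16.34 = 666.0184 m
d₂ = v₂t₂ = 32.12 × 17.15 = 550.858 m
d_total = 1216.8764 m, t_total = 33.49 s
v_avg = d_total/t_total = 1216.8764/33.49 = 36.34 m/s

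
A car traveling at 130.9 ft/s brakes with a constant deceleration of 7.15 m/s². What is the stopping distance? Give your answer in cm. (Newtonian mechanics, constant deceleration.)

v₀ = 130.9 ft/s × 0.3048 = 39.8983 m/s
d = v₀² / (2a) = 39.8983² / (2 × 7.15) = 1591.87 / 14.3 = 111.32 m
d = 111.32 m / 0.01 = 11130 cm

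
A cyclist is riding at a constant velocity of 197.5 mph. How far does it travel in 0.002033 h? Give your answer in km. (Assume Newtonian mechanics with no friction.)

v = 197.5 mph × 0.44704 = 88.2904 m/s
t = 0.002033 h × 3600.0 = 7.3188 s
d = v × t = 88.2904 × 7.3188 = 646.18 m
d = 646.18 m / 1000.0 = 0.6462 km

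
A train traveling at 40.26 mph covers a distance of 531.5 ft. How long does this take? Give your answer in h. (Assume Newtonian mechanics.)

d = 531.5 ft × 0.3048 = 162.001 m
v = 40.26 mph × 0.44704 = 17.9978 m/s
t = d / v = 162.001 / 17.9978 = 9.00116 s
t = 9.00116 s / 3600.0 = 0.0025 h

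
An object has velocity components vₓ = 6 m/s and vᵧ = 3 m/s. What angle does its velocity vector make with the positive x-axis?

θ = arctan(vᵧ/vₓ) = arctan(3/6) = 26.57°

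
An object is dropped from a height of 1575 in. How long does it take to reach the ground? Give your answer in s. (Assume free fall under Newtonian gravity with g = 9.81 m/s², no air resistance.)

h = 1575 in × 0.0254 = 40.005 m
t = √(2h/g) = √(2 × 40.005 / 9.81) = 2.856 s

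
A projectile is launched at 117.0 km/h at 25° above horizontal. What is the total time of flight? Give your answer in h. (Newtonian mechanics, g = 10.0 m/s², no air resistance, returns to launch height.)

v₀ = 117.0 km/h × 0.2777777777777778 = 32.5 m/s
T = 2 × v₀ × sin(θ) / g = 2 × 32.5 × sin(25°) / 10.0 = 2 × 32.5 × 0.422618 / 10.0 = 2.74702 s
T = 2.74702 s / 3600.0 = 0.0007631 h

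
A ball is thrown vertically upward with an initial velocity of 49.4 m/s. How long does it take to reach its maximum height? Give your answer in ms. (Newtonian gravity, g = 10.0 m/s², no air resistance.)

t_up = v₀ / g = 49.4 / 10.0 = 4.94 s
t_up = 4.94 s / 0.001 = 4940 ms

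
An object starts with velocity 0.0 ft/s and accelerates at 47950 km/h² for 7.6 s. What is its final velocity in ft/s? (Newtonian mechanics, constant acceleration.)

v₀ = 0.0 ft/s × 0.3048 = 0.0 m/s
a = 47950 km/h² × 7.716049382716049e-05 = 3.69985 m/s²
v = v₀ + a × t = 0.0 + 3.69985 × 7.6 = 28.1189 m/s
v = 28.1189 m/s / 0.3048 = 92.25 ft/s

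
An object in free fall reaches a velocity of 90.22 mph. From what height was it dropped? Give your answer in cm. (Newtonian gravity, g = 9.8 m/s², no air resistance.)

v = 90.22 mph × 0.44704 = 40.3319 m/s
h = v² / (2g) = 40.3319² / (2 × 9.8) = 82.993 m
h = 82.993 m / 0.01 = 8299 cm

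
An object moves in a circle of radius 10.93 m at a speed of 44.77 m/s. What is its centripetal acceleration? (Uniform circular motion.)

a_c = v²/r = 44.77²/10.93 = 2004.3529/10.93 = 183.38 m/s²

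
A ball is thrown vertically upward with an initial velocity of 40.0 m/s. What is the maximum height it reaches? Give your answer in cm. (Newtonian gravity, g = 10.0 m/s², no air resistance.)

h_max = v₀² / (2g) = 40.0² / (2 × 10.0) = 1600.0 / 20.0 = 80.0 m
h_max = 80.0 m / 0.01 = 8000 cm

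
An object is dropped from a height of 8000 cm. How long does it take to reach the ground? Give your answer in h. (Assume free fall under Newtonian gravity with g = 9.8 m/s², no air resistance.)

h = 8000 cm × 0.01 = 80.0 m
t = √(2h/g) = √(2 × 80.0 / 9.8) = 4.04061 s
t = 4.04061 s / 3600.0 = 0.001122 h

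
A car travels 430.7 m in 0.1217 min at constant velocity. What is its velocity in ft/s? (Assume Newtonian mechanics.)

t = 0.1217 min × 60.0 = 7.302 s
v = d / t = 430.7 / 7.302 = 58.9838 m/s
v = 58.9838 m/s / 0.3048 = 193.5 ft/s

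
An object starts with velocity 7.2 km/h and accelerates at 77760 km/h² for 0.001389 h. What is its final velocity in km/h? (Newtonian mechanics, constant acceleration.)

v₀ = 7.2 km/h × 0.2777777777777778 = 2.0 m/s
a = 77760 km/h² × 7.716049382716049e-05 = 6.0 m/s²
t = 0.001389 h × 3600.0 = 5.0004 s
v = v₀ + a × t = 2.0 + 6.0 × 5.0004 = 32.0024 m/s
v = 32.0024 m/s / 0.2777777777777778 = 115.2 km/h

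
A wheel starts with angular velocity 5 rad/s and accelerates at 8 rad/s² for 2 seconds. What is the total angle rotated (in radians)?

θ = ω₀t + ½αt² = 5×2 + ½×8×2² = 26.0 rad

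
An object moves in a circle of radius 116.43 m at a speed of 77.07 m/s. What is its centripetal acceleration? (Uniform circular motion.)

a_c = v²/r = 77.07²/116.43 = 5939.7849/116.43 = 51.02 m/s²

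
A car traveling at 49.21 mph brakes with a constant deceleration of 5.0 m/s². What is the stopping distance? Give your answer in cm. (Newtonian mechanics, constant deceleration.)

v₀ = 49.21 mph × 0.44704 = 21.9988 m/s
d = v₀² / (2a) = 21.9988² / (2 × 5.0) = 483.947 / 10.0 = 48.3947 m
d = 48.3947 m / 0.01 = 4839 cm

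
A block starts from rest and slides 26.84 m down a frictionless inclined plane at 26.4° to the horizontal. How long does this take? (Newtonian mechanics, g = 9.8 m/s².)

a = g sin(θ) = 9.8 × sin(26.4°) = 4.3574 m/s²
t = √(2d/a) = √(2 × 26.84 / 4.3574) = 3.51 s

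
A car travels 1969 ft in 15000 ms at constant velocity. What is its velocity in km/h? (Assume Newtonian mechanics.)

d = 1969 ft × 0.3048 = 600.151 m
t = 15000 ms × 0.001 = 15.0 s
v = d / t = 600.151 / 15.0 = 40.0101 m/s
v = 40.0101 m/s / 0.2777777777777778 = 144.0 km/h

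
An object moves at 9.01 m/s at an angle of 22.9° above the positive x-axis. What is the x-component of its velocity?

vₓ = v cos(θ) = 9.01 × cos(22.9°) = 8.3 m/s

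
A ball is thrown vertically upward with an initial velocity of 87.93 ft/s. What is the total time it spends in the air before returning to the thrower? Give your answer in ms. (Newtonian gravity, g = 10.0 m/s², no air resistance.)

v₀ = 87.93 ft/s × 0.3048 = 26.8011 m/s
t_total = 2 × v₀ / g = 2 × 26.8011 / 10.0 = 5.36022 s
t_total = 5.36022 s / 0.001 = 5360 ms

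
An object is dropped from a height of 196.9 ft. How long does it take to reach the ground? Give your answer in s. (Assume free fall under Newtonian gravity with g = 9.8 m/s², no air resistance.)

h = 196.9 ft × 0.3048 = 60.0151 m
t = √(2h/g) = √(2 × 60.0151 / 9.8) = 3.5 s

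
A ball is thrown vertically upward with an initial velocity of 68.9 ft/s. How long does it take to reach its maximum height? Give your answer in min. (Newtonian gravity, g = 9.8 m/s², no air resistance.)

v₀ = 68.9 ft/s × 0.3048 = 21.0007 m/s
t_up = v₀ / g = 21.0007 / 9.8 = 2.14293 s
t_up = 2.14293 s / 60.0 = 0.03572 min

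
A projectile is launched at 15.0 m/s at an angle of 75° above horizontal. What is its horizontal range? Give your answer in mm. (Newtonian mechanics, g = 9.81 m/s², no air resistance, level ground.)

R = v₀² × sin(2θ) / g = 15.0² × sin(2 × 75°) / 9.81 = 225.0 × 0.5 / 9.81 = 11.4679 m
R = 11.4679 m / 0.001 = 11470 mm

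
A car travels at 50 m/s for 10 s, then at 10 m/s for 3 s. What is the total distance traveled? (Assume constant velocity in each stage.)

d₁ = v₁t₁ = 50 × 10 = 500 m
d₂ = v₂t₂ = 10 × 3 = 30 m
d_total = 500 + 30 = 530 m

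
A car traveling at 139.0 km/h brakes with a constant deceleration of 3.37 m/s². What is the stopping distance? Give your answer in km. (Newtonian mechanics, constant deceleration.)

v₀ = 139.0 km/h × 0.2777777777777778 = 38.6111 m/s
d = v₀² / (2a) = 38.6111² / (2 × 3.37) = 1490.82 / 6.74 = 221.19 m
d = 221.19 m / 1000.0 = 0.2212 km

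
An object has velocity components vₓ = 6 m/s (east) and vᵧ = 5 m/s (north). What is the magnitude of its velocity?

|v| = √(vₓ² + vᵧ²) = √(6² + 5²) = √(61) = 7.81 m/s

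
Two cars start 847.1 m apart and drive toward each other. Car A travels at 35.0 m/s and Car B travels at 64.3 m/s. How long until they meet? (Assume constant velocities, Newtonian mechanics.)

Combined speed: v_combined = 35.0 + 64.3 = 99.3 m/s
Time to meet: t = d/v_combined = 847.1/99.3 = 8.53 s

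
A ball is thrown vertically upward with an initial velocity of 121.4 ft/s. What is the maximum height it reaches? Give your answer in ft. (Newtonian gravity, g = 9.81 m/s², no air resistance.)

v₀ = 121.4 ft/s × 0.3048 = 37.0027 m/s
h_max = v₀² / (2g) = 37.0027² / (2 × 9.81) = 1369.2 / 19.62 = 69.7859 m
h_max = 69.7859 m / 0.3048 = 229.0 ft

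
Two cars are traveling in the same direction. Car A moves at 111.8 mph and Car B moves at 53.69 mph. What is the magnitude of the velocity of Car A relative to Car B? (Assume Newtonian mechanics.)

v_rel = |v_A - v_B| = |111.8 - 53.69| = 58.11 mph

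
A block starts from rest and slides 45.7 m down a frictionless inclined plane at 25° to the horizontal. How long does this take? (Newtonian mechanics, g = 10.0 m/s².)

a = g sin(θ) = 10.0 × sin(25°) = 4.2262 m/s²
t = √(2d/a) = √(2 × 45.7 / 4.2262) = 4.65 s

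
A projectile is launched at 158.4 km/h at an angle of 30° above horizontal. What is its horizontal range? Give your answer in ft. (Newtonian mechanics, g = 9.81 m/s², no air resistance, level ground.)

v₀ = 158.4 km/h × 0.2777777777777778 = 44.0 m/s
R = v₀² × sin(2θ) / g = 44.0² × sin(2 × 30°) / 9.81 = 1936.0 × 0.866025 / 9.81 = 170.91 m
R = 170.91 m / 0.3048 = 560.7 ft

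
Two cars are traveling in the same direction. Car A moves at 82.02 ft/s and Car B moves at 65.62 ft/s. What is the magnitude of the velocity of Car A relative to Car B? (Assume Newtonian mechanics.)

v_rel = |v_A - v_B| = |82.02 - 65.62| = 16.4 ft/s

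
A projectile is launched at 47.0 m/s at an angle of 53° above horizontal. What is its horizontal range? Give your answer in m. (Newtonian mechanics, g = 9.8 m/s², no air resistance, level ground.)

R = v₀² × sin(2θ) / g = 47.0² × sin(2 × 53°) / 9.8 = 2209.0 × 0.961262 / 9.8 = 216.7 m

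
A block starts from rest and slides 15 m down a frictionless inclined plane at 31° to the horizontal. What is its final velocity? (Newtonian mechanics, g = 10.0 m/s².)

a = g sin(θ) = 10.0 × sin(31°) = 5.1504 m/s²
v = √(2ad) = √(2 × 5.1504 × 15) = 12.43 m/s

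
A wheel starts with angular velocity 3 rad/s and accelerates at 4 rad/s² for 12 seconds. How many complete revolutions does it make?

θ = ω₀t + ½αt² = 3×12 + ½×4×12² = 324.0 rad
Total revolutions = θ/(2π) = 324.0/(2π) = 51.57
Complete revolutions = ⌊51.57⌋ = 51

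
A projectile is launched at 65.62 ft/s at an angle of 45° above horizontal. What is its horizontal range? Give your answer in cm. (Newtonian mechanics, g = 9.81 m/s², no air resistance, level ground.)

v₀ = 65.62 ft/s × 0.3048 = 20.001 m/s
R = v₀² × sin(2θ) / g = 20.001² × sin(2 × 45°) / 9.81 = 400.04 × 1.0 / 9.81 = 40.7788 m
R = 40.7788 m / 0.01 = 4078 cm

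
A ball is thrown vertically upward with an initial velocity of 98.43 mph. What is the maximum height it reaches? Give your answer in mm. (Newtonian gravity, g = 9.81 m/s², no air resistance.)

v₀ = 98.43 mph × 0.44704 = 44.0021 m/s
h_max = v₀² / (2g) = 44.0021² / (2 × 9.81) = 1936.18 / 19.62 = 98.684 m
h_max = 98.684 m / 0.001 = 98680 mm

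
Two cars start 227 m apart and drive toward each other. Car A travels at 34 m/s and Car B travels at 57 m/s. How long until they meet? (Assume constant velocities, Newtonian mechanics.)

Combined speed: v_combined = 34 + 57 = 91 m/s
Time to meet: t = d/v_combined = 227/91 = 2.49 s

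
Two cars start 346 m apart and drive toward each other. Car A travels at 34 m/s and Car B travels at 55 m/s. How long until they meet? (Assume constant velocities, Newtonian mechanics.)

Combined speed: v_combined = 34 + 55 = 89 m/s
Time to meet: t = d/v_combined = 346/89 = 3.89 s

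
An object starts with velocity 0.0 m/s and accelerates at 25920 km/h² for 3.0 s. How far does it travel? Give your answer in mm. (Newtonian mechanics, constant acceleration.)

a = 25920 km/h² × 7.716049382716049e-05 = 2.0 m/s²
d = v₀ × t + ½ × a × t² = 0.0 × 3.0 + 0.5 × 2.0 × 3.0² = 9.0 m
d = 9.0 m / 0.001 = 9000 mm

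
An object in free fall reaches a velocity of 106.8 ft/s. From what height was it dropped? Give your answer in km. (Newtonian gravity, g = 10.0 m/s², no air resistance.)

v = 106.8 ft/s × 0.3048 = 32.5526 m/s
h = v² / (2g) = 32.5526² / (2 × 10.0) = 52.9836 m
h = 52.9836 m / 1000.0 = 0.05298 km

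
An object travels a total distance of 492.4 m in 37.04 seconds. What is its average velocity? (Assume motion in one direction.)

v_avg = Δd / Δt = 492.4 / 37.04 = 13.29 m/s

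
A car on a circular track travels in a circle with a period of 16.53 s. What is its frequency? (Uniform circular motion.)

f = 1/T = 1/16.53 = 0.0605 Hz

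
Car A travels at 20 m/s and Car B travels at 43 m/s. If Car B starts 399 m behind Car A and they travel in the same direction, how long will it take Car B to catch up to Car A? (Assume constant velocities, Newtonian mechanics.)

Relative speed: v_rel = 43 - 20 = 23 m/s
Time to catch: t = d₀/v_rel = 399/23 = 17.35 s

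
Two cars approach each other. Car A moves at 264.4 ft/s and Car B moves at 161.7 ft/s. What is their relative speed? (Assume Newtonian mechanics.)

v_rel = v_A + v_B = 264.4 + 161.7 = 426.1 ft/s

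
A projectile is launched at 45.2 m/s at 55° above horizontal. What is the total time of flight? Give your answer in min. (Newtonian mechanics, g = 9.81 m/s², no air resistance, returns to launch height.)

T = 2 × v₀ × sin(θ) / g = 2 × 45.2 × sin(55°) / 9.81 = 2 × 45.2 × 0.819152 / 9.81 = 7.54856 s
T = 7.54856 s / 60.0 = 0.1258 min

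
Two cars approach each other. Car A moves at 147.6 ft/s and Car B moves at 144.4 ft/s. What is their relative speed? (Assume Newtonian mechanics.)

v_rel = v_A + v_B = 147.6 + 144.4 = 292.0 ft/s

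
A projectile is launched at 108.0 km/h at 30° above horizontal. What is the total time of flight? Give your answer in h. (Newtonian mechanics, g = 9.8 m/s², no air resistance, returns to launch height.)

v₀ = 108.0 km/h × 0.2777777777777778 = 30.0 m/s
T = 2 × v₀ × sin(θ) / g = 2 × 30.0 × sin(30°) / 9.8 = 2 × 30.0 × 0.5 / 9.8 = 3.06122 s
T = 3.06122 s / 3600.0 = 0.0008503 h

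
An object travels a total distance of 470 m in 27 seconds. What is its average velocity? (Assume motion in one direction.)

v_avg = Δd / Δt = 470 / 27 = 17.41 m/s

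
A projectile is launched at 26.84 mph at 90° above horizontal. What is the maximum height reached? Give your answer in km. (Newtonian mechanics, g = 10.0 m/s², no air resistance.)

v₀ = 26.84 mph × 0.44704 = 11.9986 m/s
H = v₀² × sin²(θ) / (2g) = 11.9986² × sin(90°)² / (2 × 10.0) = 143.966 × 1.0 / 20.0 = 7.1983 m
H = 7.1983 m / 1000.0 = 0.007198 km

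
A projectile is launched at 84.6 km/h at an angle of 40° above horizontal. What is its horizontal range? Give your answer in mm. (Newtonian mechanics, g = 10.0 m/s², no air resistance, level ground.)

v₀ = 84.6 km/h × 0.2777777777777778 = 23.5 m/s
R = v₀² × sin(2θ) / g = 23.5² × sin(2 × 40°) / 10.0 = 552.25 × 0.984808 / 10.0 = 54.386 m
R = 54.386 m / 0.001 = 54390 mm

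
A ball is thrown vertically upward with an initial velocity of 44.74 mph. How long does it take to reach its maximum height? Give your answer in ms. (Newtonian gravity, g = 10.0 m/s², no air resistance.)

v₀ = 44.74 mph × 0.44704 = 20.0006 m/s
t_up = v₀ / g = 20.0006 / 10.0 = 2.00006 s
t_up = 2.00006 s / 0.001 = 2000 ms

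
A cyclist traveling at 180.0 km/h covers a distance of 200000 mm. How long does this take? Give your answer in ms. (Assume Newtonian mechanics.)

d = 200000 mm × 0.001 = 200.0 m
v = 180.0 km/h × 0.2777777777777778 = 50.0 m/s
t = d / v = 200.0 / 50.0 = 4.0 s
t = 4.0 s / 0.001 = 4000 ms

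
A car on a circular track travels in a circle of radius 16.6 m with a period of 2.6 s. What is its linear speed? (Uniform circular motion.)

v = 2πr/T = 2π×16.6/2.6 = 40.12 m/s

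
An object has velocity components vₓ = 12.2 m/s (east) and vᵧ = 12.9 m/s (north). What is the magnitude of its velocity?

|v| = √(vₓ² + vᵧ²) = √(12.2² + 12.9²) = √(315.25) = 17.76 m/s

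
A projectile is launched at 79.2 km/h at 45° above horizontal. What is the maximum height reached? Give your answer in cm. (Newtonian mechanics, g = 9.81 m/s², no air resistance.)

v₀ = 79.2 km/h × 0.2777777777777778 = 22.0 m/s
H = v₀² × sin²(θ) / (2g) = 22.0² × sin(45°)² / (2 × 9.81) = 484.0 × 0.5 / 19.62 = 12.3344 m
H = 12.3344 m / 0.01 = 1233 cm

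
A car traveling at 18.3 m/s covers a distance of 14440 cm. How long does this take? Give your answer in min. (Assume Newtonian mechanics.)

d = 14440 cm × 0.01 = 144.4 m
t = d / v = 144.4 / 18.3 = 7.89071 s
t = 7.89071 s / 60.0 = 0.1315 min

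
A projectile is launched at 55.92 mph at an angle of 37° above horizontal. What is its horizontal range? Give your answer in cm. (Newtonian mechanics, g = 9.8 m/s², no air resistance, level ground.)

v₀ = 55.92 mph × 0.44704 = 24.9985 m/s
R = v₀² × sin(2θ) / g = 24.9985² × sin(2 × 37°) / 9.8 = 624.925 × 0.961262 / 9.8 = 61.2976 m
R = 61.2976 m / 0.01 = 6130 cm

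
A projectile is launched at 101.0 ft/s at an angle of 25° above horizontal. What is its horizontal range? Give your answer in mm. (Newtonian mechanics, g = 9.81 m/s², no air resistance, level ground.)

v₀ = 101.0 ft/s × 0.3048 = 30.7848 m/s
R = v₀² × sin(2θ) / g = 30.7848² × sin(2 × 25°) / 9.81 = 947.704 × 0.766044 / 9.81 = 74.0044 m
R = 74.0044 m / 0.001 = 74000 mm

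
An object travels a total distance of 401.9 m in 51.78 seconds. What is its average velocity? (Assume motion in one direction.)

v_avg = Δd / Δt = 401.9 / 51.78 = 7.76 m/s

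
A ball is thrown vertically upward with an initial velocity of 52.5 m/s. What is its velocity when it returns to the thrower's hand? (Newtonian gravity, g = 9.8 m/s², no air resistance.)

By conservation of energy (no air resistance), the ball returns to the throw height with the same speed as launch, but directed downward.
|v_ground| = v₀ = 52.5 m/s
v_ground = 52.5 m/s (downward)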